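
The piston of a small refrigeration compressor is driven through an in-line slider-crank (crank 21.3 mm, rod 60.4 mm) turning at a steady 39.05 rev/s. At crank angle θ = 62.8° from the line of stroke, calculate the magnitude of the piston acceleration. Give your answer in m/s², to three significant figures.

320

ω = 2π·39 = 245.4 rad/s
x(θ) = r cosθ + √(L² − r² sin²θ); with ω constant, a = ω²·d²x/dθ².
d²x/dθ² = −r cosθ − r²(cos2θ)/√u − r⁴ sin²2θ/(4u^{3/2}),  u = L² − r² sin²θ = 0.00328926 m².
Substituting r = 0.0213 m, L = 0.0604 m, θ = 62.8°: d²x/dθ² = -0.0053116 m.
a = ω²·d²x/dθ² = (245.4)²·(-0.0053116) = -319.76 m/s²;  |a| = 319.76 m/s².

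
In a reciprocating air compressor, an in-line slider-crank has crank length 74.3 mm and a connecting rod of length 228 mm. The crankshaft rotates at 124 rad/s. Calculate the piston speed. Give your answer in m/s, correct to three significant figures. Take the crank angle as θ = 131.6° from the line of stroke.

ω = 124 rad/s
For an in-line slider-crank, x = r cosθ + √(L² − r² sin²θ), so v = −rω sinθ·[1 + r cosθ/√(L² − r² sin²θ)].
With r = 0.0743 m, L = 0.228 m, θ = 131.6°: √(L² − r² sin²θ) = 0.22113 m.
v = −0.0743·124·0.74780·[1 + 0.0743·-0.66393/0.22113] = -5.3527 m/s.
|v| = 5.3527 m/s.

5.35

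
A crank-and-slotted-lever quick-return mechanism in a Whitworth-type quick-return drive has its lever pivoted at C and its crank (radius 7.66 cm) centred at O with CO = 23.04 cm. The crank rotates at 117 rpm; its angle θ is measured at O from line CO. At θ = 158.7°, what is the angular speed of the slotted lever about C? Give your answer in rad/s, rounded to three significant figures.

ω = 12.25 rad/s (from 117 rpm).
Crank pin A relative to C: A = (d + r cosθ, r sinθ); lever angle φ = atan2(r sinθ, d + r cosθ).
Differentiating tanφ: φ̇ = rω(d cosθ + r)/(d² + r² + 2dr cosθ).
d² + r² + 2dr cosθ = |CA|² = 0.0260656 m²;  d cosθ + r = -0.13806 m.
|ω_lever| = |0.0766·12.25·-0.13806| / 0.0260656 = 4.9711 rad/s.

4.97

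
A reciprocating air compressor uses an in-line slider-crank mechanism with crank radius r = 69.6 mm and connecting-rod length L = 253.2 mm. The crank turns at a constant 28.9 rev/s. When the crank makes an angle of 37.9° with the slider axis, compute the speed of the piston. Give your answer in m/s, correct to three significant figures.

9.47

ω = 2π·28.9 = 181.6 rad/s
For an in-line slider-crank, x = r cosθ + √(L² − r² sin²θ), so v = −rω sinθ·[1 + r cosθ/√(L² − r² sin²θ)].
With r = 0.0696 m, L = 0.2532 m, θ = 37.9°: √(L² − r² sin²θ) = 0.24956 m.
v = −0.0696·181.6·0.61429·[1 + 0.0696·0.78908/0.24956] = -9.472 m/s.
|v| = 9.472 m/s.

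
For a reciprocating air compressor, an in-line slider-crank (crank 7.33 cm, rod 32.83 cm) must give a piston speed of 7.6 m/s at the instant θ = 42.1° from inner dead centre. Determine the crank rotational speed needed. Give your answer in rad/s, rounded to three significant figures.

132

For an in-line slider-crank, |v_piston| = rω|sinθ|·[1 + r cosθ/√(L² − r² sin²θ)].
With r = 0.0733 m, L = 0.3283 m, θ = 42.1°: the bracketed kinematic factor |dx/dθ| = 0.057376 m.
ω = v/|dx/dθ| = 7.6/0.057376 = 132.46 rad/s.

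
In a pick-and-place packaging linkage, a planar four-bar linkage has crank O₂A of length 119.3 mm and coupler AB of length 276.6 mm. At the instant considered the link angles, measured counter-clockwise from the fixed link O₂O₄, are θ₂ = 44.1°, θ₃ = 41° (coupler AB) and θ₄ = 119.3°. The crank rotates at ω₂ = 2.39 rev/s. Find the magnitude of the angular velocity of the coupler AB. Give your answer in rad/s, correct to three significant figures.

ω₂ = 15.02 rad/s (from 2.39 rev/s).
Differentiating the loop-closure r₂e^{iθ₂}+r₃e^{iθ₃}=r₁+r₄e^{iθ₄} gives r₂ω₂e^{iθ₂}+r₃ω₃e^{iθ₃}=r₄ω₄e^{iθ₄}.
Eliminating the other unknown: ω₃ = r₂ω₂ sin(θ₄−θ₂) / [r₃ sin(θ₃−θ₄)].
Numerator sine = +0.96682; denominator sine = -0.97922.
Result = 0.1193·15.02·(+0.96682) / (0.2766·(-0.97922)) = -6.3949 rad/s; magnitude 6.3949 rad/s.

6.39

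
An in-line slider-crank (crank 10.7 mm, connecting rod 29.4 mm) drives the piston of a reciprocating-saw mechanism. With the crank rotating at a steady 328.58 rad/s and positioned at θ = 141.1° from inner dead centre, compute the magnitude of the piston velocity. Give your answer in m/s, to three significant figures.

ω = 328.6 rad/s
For an in-line slider-crank, x = r cosθ + √(L² − r² sin²θ), so v = −rω sinθ·[1 + r cosθ/√(L² − r² sin²θ)].
With r = 0.0107 m, L = 0.0294 m, θ = 141.1°: √(L² − r² sin²θ) = 0.028622 m.
v = −0.0107·328.6·0.62796·[1 + 0.0107·-0.77824/0.028622] = -1.5655 m/s.
|v| = 1.5655 m/s.

1.57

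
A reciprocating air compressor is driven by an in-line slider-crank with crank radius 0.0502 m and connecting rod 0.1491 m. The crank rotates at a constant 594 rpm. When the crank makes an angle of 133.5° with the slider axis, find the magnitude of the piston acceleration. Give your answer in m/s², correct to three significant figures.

135

ω = 2π·594/60 = 62.2 rad/s
x(θ) = r cosθ + √(L² − r² sin²θ); with ω constant, a = ω²·d²x/dθ².
d²x/dθ² = −r cosθ − r²(cos2θ)/√u − r⁴ sin²2θ/(4u^{3/2}),  u = L² − r² sin²θ = 0.0209048 m².
Substituting r = 0.0502 m, L = 0.1491 m, θ = 133.5°: d²x/dθ² = +0.034944 m.
a = ω²·d²x/dθ² = (62.2)²·(+0.034944) = +135.21 m/s²;  |a| = 135.21 m/s².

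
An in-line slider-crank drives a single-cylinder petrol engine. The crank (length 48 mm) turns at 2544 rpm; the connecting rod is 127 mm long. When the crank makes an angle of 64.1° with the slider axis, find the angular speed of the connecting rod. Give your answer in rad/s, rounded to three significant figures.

46.8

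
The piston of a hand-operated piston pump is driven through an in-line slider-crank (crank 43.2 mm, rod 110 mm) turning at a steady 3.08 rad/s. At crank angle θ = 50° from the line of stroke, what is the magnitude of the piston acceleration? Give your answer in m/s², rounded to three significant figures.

0.241

ω = 3.08 rad/s
x(θ) = r cosθ + √(L² − r² sin²θ); with ω constant, a = ω²·d²x/dθ².
d²x/dθ² = −r cosθ − r²(cos2θ)/√u − r⁴ sin²2θ/(4u^{3/2}),  u = L² − r² sin²θ = 0.0110048 m².
Substituting r = 0.0432 m, L = 0.11 m, θ = 50°: d²x/dθ² = -0.025411 m.
a = ω²·d²x/dθ² = (3.08)²·(-0.025411) = -0.24106 m/s²;  |a| = 0.24106 m/s².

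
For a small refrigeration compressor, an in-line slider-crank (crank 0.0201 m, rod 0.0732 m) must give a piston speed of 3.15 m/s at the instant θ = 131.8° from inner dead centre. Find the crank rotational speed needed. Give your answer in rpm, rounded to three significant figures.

For an in-line slider-crank, |v_piston| = rω|sinθ|·[1 + r cosθ/√(L² − r² sin²θ)].
With r = 0.0201 m, L = 0.0732 m, θ = 131.8°: the bracketed kinematic factor |dx/dθ| = 0.012182 m.
ω = v/|dx/dθ| = 3.15/0.012182 = 258.57 rad/s.
N = 60ω/(2π) = 2469.2 rpm.

2470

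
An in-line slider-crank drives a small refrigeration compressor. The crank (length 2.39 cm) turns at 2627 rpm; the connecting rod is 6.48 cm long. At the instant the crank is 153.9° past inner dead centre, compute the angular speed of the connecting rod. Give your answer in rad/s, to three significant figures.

ω = 275.1 rad/s (converted from 2627 rpm).
The rod makes angle φ with the slider axis where L sinφ = r sinθ; differentiating, L cosφ·φ̇ = r ω cosθ.
L cosφ = √(L² − r² sin²θ) = 0.063941 m.
|ω_rod| = r ω |cosθ| / √(L² − r² sin²θ) = 0.0239·275.1·0.89803/0.063941 = 92.341 rad/s.

92.3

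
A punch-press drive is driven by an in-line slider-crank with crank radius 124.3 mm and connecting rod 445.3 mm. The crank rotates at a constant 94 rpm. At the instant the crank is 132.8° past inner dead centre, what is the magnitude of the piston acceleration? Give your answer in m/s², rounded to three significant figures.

ω = 2π·94/60 = 9.844 rad/s
x(θ) = r cosθ + √(L² − r² sin²θ); with ω constant, a = ω²·d²x/dθ².
d²x/dθ² = −r cosθ − r²(cos2θ)/√u − r⁴ sin²2θ/(4u^{3/2}),  u = L² − r² sin²θ = 0.189974 m².
Substituting r = 0.1243 m, L = 0.4453 m, θ = 132.8°: d²x/dθ² = +0.086458 m.
a = ω²·d²x/dθ² = (9.844)²·(+0.086458) = +8.3775 m/s²;  |a| = 8.3775 m/s².

8.38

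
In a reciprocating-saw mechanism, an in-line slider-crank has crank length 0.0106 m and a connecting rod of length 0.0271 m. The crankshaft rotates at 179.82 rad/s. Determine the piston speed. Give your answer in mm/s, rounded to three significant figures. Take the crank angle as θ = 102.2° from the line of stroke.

1700

ω = 179.8 rad/s
For an in-line slider-crank, x = r cosθ + √(L² − r² sin²θ), so v = −rω sinθ·[1 + r cosθ/√(L² − r² sin²θ)].
With r = 0.0106 m, L = 0.0271 m, θ = 102.2°: √(L² − r² sin²θ) = 0.025041 m.
v = −0.0106·179.8·0.97742·[1 + 0.0106·-0.21132/0.025041] = -1.6964 m/s.
|v| = 1.6964 m/s = 1696.4 mm/s.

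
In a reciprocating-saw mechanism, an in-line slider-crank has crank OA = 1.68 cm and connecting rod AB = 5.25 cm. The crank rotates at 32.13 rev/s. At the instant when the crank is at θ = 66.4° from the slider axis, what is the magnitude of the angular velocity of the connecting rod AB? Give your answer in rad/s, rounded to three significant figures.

ω = 201.9 rad/s (converted from 32.13 rev/s).
The rod makes angle φ with the slider axis where L sinφ = r sinθ; differentiating, L cosφ·φ̇ = r ω cosθ.
L cosφ = √(L² − r² sin²θ) = 0.050192 m.
|ω_rod| = r ω |cosθ| / √(L² − r² sin²θ) = 0.0168·201.9·0.40035/0.050192 = 27.052 rad/s.

27.1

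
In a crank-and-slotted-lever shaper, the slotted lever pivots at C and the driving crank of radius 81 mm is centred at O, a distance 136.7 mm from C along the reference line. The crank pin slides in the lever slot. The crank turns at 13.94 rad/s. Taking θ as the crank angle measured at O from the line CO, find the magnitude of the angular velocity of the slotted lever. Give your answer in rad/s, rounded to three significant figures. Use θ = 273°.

3.77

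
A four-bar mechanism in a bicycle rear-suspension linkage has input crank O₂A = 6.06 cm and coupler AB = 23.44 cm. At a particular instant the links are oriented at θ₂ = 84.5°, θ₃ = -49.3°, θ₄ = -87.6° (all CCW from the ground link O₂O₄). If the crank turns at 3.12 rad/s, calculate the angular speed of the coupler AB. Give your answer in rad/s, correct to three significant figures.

0.179

ω₂ = 3.12 rad/s
Differentiating the loop-closure r₂e^{iθ₂}+r₃e^{iθ₃}=r₁+r₄e^{iθ₄} gives r₂ω₂e^{iθ₂}+r₃ω₃e^{iθ₃}=r₄ω₄e^{iθ₄}.
Eliminating the other unknown: ω₃ = r₂ω₂ sin(θ₄−θ₂) / [r₃ sin(θ₃−θ₄)].
Numerator sine = -0.13744; denominator sine = +0.61978.
Result = 0.0606·3.12·(-0.13744) / (0.2344·(+0.61978)) = -0.17888 rad/s; magnitude 0.17888 rad/s.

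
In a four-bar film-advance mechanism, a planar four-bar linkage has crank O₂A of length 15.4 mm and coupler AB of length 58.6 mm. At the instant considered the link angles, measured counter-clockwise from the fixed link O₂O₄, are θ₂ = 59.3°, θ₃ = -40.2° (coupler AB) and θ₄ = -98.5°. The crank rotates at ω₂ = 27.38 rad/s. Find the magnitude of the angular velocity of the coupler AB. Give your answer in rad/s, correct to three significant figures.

3.20

ω₂ = 27.38 rad/s
Differentiating the loop-closure r₂e^{iθ₂}+r₃e^{iθ₃}=r₁+r₄e^{iθ₄} gives r₂ω₂e^{iθ₂}+r₃ω₃e^{iθ₃}=r₄ω₄e^{iθ₄}.
Eliminating the other unknown: ω₃ = r₂ω₂ sin(θ₄−θ₂) / [r₃ sin(θ₃−θ₄)].
Numerator sine = -0.37784; denominator sine = +0.85081.
Result = 0.0154·27.38·(-0.37784) / (0.0586·(+0.85081)) = -3.1955 rad/s; magnitude 3.1955 rad/s.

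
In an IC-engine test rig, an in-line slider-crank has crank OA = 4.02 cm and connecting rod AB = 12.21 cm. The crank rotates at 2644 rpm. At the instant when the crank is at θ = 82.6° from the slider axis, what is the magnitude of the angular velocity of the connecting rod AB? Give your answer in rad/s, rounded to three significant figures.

12.4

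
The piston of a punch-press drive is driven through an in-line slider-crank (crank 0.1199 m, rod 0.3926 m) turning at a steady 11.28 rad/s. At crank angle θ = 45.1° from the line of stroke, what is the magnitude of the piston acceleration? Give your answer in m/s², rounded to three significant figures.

10.9

ω = 11.28 rad/s
x(θ) = r cosθ + √(L² − r² sin²θ); with ω constant, a = ω²·d²x/dθ².
d²x/dθ² = −r cosθ − r²(cos2θ)/√u − r⁴ sin²2θ/(4u^{3/2}),  u = L² − r² sin²θ = 0.146922 m².
Substituting r = 0.1199 m, L = 0.3926 m, θ = 45.1°: d²x/dθ² = -0.085421 m.
a = ω²·d²x/dθ² = (11.28)²·(-0.085421) = -10.869 m/s²;  |a| = 10.869 m/s².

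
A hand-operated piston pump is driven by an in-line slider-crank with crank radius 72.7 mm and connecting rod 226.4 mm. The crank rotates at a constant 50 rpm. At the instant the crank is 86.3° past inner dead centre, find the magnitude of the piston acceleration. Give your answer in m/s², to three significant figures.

0.541

ω = 2π·50/60 = 5.236 rad/s
x(θ) = r cosθ + √(L² − r² sin²θ); with ω constant, a = ω²·d²x/dθ².
d²x/dθ² = −r cosθ − r²(cos2θ)/√u − r⁴ sin²2θ/(4u^{3/2}),  u = L² − r² sin²θ = 0.0459937 m².
Substituting r = 0.0727 m, L = 0.2264 m, θ = 86.3°: d²x/dθ² = +0.019736 m.
a = ω²·d²x/dθ² = (5.236)²·(+0.019736) = +0.54107 m/s²;  |a| = 0.54107 m/s².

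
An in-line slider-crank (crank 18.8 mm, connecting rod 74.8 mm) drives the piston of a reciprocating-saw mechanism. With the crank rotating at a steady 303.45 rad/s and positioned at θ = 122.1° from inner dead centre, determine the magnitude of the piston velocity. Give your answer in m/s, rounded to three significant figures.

ω = 303.4 rad/s
For an in-line slider-crank, x = r cosθ + √(L² − r² sin²θ), so v = −rω sinθ·[1 + r cosθ/√(L² − r² sin²θ)].
With r = 0.0188 m, L = 0.0748 m, θ = 122.1°: √(L² − r² sin²θ) = 0.073085 m.
v = −0.0188·303.4·0.84712·[1 + 0.0188·-0.53140/0.073085] = -4.1721 m/s.
|v| = 4.1721 m/s.

4.17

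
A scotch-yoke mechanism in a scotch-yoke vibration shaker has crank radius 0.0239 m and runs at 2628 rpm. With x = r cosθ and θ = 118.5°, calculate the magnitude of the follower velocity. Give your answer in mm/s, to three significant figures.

ω = 275.2 rad/s (from 2628 rpm).
x = r cosθ ⇒ ẋ = −rω sinθ.
|v| = rω|sinθ| = 0.0239·275.2·|sin 118.5°| = 5.7803 m/s = 5780.3 mm/s.

5780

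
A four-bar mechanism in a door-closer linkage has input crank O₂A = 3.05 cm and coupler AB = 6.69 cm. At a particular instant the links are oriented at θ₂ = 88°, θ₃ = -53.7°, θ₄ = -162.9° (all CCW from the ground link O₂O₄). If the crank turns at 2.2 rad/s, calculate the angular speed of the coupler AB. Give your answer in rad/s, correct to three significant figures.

1.00

ω₂ = 2.2 rad/s
Differentiating the loop-closure r₂e^{iθ₂}+r₃e^{iθ₃}=r₁+r₄e^{iθ₄} gives r₂ω₂e^{iθ₂}+r₃ω₃e^{iθ₃}=r₄ω₄e^{iθ₄}.
Eliminating the other unknown: ω₃ = r₂ω₂ sin(θ₄−θ₂) / [r₃ sin(θ₃−θ₄)].
Numerator sine = +0.94495; denominator sine = +0.94438.
Result = 0.0305·2.2·(+0.94495) / (0.0669·(+0.94438)) = +1.0036 rad/s; magnitude 1.0036 rad/s.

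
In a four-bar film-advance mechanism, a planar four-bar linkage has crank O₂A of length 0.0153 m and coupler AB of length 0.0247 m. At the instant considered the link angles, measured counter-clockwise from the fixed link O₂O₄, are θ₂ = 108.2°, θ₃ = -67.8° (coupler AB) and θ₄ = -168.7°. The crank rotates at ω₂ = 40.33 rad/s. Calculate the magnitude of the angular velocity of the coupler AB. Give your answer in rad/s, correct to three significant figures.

ω₂ = 40.33 rad/s
Differentiating the loop-closure r₂e^{iθ₂}+r₃e^{iθ₃}=r₁+r₄e^{iθ₄} gives r₂ω₂e^{iθ₂}+r₃ω₃e^{iθ₃}=r₄ω₄e^{iθ₄}.
Eliminating the other unknown: ω₃ = r₂ω₂ sin(θ₄−θ₂) / [r₃ sin(θ₃−θ₄)].
Numerator sine = +0.99276; denominator sine = +0.98196.
Result = 0.0153·40.33·(+0.99276) / (0.0247·(+0.98196)) = +25.256 rad/s; magnitude 25.256 rad/s.

25.3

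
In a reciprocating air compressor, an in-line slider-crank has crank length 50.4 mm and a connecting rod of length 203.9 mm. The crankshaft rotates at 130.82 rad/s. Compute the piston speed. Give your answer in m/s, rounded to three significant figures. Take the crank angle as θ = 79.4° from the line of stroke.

ω = 130.8 rad/s
For an in-line slider-crank, x = r cosθ + √(L² − r² sin²θ), so v = −rω sinθ·[1 + r cosθ/√(L² − r² sin²θ)].
With r = 0.0504 m, L = 0.2039 m, θ = 79.4°: √(L² − r² sin²θ) = 0.19779 m.
v = −0.0504·130.8·0.98294·[1 + 0.0504·0.18395/0.19779] = -6.7846 m/s.
|v| = 6.7846 m/s.

6.78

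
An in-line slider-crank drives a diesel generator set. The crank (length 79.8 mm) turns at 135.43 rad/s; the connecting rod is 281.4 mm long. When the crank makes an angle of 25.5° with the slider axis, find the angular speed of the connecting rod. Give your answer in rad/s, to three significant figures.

ω = 135.4 rad/s
The rod makes angle φ with the slider axis where L sinφ = r sinθ; differentiating, L cosφ·φ̇ = r ω cosθ.
L cosφ = √(L² − r² sin²θ) = 0.2793 m.
|ω_rod| = r ω |cosθ| / √(L² − r² sin²θ) = 0.0798·135.4·0.90259/0.2793 = 34.926 rad/s.

34.9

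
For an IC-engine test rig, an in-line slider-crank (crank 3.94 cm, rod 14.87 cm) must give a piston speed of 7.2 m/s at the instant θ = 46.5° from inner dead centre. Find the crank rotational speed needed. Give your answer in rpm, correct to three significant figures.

For an in-line slider-crank, |v_piston| = rω|sinθ|·[1 + r cosθ/√(L² − r² sin²θ)].
With r = 0.0394 m, L = 0.1487 m, θ = 46.5°: the bracketed kinematic factor |dx/dθ| = 0.033891 m.
ω = v/|dx/dθ| = 7.2/0.033891 = 212.44 rad/s.
N = 60ω/(2π) = 2028.7 rpm.

2030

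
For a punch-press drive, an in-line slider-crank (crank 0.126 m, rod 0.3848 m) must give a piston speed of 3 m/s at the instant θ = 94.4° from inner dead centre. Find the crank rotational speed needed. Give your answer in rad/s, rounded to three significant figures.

For an in-line slider-crank, |v_piston| = rω|sinθ|·[1 + r cosθ/√(L² − r² sin²θ)].
With r = 0.126 m, L = 0.3848 m, θ = 94.4°: the bracketed kinematic factor |dx/dθ| = 0.12229 m.
ω = v/|dx/dθ| = 3/0.12229 = 24.532 rad/s.

24.5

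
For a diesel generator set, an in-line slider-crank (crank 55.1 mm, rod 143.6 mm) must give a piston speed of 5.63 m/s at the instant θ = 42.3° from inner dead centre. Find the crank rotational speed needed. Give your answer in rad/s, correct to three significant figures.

117

For an in-line slider-crank, |v_piston| = rω|sinθ|·[1 + r cosθ/√(L² − r² sin²θ)].
With r = 0.0551 m, L = 0.1436 m, θ = 42.3°: the bracketed kinematic factor |dx/dθ| = 0.047977 m.
ω = v/|dx/dθ| = 5.63/0.047977 = 117.35 rad/s.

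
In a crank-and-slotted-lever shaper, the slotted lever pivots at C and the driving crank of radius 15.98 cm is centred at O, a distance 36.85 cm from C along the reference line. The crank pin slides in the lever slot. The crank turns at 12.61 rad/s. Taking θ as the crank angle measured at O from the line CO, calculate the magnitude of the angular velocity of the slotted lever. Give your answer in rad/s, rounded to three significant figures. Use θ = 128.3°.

ω = 12.61 rad/s
Crank pin A relative to C: A = (d + r cosθ, r sinθ); lever angle φ = atan2(r sinθ, d + r cosθ).
Differentiating tanφ: φ̇ = rω(d cosθ + r)/(d² + r² + 2dr cosθ).
d² + r² + 2dr cosθ = |CA|² = 0.0883353 m²;  d cosθ + r = -0.068589 m.
|ω_lever| = |0.1598·12.61·-0.068589| / 0.0883353 = 1.5646 rad/s.

1.56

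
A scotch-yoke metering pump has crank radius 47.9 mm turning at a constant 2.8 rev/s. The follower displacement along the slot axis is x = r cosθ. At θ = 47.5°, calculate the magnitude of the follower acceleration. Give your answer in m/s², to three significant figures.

10.0

ω = 17.59 rad/s (from 2.8 rev/s).
x = r cosθ ⇒ ẍ = −rω² cosθ (ω constant).
|a| = rω²|cosθ| = 0.0479·(17.59)²·|cos 47.5°| = 10.016 m/s².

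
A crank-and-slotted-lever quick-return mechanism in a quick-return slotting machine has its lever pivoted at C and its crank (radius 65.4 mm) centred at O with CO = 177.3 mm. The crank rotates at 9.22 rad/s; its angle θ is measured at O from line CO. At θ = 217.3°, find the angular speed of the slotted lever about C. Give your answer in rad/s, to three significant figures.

2.64

ω = 9.22 rad/s
Crank pin A relative to C: A = (d + r cosθ, r sinθ); lever angle φ = atan2(r sinθ, d + r cosθ).
Differentiating tanφ: φ̇ = rω(d cosθ + r)/(d² + r² + 2dr cosθ).
d² + r² + 2dr cosθ = |CA|² = 0.0172648 m²;  d cosθ + r = -0.075637 m.
|ω_lever| = |0.0654·9.22·-0.075637| / 0.0172648 = 2.6417 rad/s.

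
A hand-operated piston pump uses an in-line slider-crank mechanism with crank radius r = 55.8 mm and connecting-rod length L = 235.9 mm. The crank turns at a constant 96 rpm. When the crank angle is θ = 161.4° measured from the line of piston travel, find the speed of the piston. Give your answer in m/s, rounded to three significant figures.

0.139

ω = 2π·96/60 = 10.05 rad/s
For an in-line slider-crank, x = r cosθ + √(L² − r² sin²θ), so v = −rω sinθ·[1 + r cosθ/√(L² − r² sin²θ)].
With r = 0.0558 m, L = 0.2359 m, θ = 161.4°: √(L² − r² sin²θ) = 0.23523 m.
v = −0.0558·10.05·0.31896·[1 + 0.0558·-0.94777/0.23523] = -0.1387 m/s.
|v| = 0.1387 m/s.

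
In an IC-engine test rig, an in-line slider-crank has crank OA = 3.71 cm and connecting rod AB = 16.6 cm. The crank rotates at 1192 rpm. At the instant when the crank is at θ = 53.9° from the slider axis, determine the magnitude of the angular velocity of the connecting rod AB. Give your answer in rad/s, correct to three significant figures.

ω = 124.8 rad/s (converted from 1192 rpm).
The rod makes angle φ with the slider axis where L sinφ = r sinθ; differentiating, L cosφ·φ̇ = r ω cosθ.
L cosφ = √(L² − r² sin²θ) = 0.16327 m.
|ω_rod| = r ω |cosθ| / √(L² − r² sin²θ) = 0.0371·124.8·0.58920/0.16327 = 16.712 rad/s.

16.7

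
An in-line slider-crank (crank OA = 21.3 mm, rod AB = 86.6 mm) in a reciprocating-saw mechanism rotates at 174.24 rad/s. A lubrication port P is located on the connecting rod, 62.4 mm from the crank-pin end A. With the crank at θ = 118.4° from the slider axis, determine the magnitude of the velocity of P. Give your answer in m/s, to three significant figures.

3.02

ω = 174.2 rad/s.  Crank-pin speed |V_A| = rω = 3.7113 m/s, perpendicular to OA.
Rod angle: sinφ = −(r/L) sinθ ⇒ φ = -12.495°; ω_rod = −rω cosθ/√(L²−r²sin²θ) = +20.878 rad/s.
V_P = V_A + ω_rod × AP, with AP = 0.0624 m along the rod.
Components: V_Px = −rω sinθ − a·ω_rod·sinφ = -2.9828 m/s;  V_Py = rω cosθ + a·ω_rod·cosφ = -0.49327 m/s.
|V_P| = √(V_Px² + V_Py²) = 3.0233 m/s.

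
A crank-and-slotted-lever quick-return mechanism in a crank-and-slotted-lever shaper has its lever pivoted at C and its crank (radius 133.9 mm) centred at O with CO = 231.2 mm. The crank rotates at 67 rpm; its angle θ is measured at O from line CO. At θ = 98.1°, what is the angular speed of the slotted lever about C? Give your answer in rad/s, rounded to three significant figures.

ω = 7.016 rad/s (from 67 rpm).
Crank pin A relative to C: A = (d + r cosθ, r sinθ); lever angle φ = atan2(r sinθ, d + r cosθ).
Differentiating tanφ: φ̇ = rω(d cosθ + r)/(d² + r² + 2dr cosθ).
d² + r² + 2dr cosθ = |CA|² = 0.0626587 m²;  d cosθ + r = +0.10132 m.
|ω_lever| = |0.1339·7.016·+0.10132| / 0.0626587 = 1.5192 rad/s.

1.52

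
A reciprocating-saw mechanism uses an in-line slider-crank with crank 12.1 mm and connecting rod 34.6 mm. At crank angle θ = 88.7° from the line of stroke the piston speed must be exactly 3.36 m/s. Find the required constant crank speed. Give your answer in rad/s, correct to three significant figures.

For an in-line slider-crank, |v_piston| = rω|sinθ|·[1 + r cosθ/√(L² − r² sin²θ)].
With r = 0.0121 m, L = 0.0346 m, θ = 88.7°: the bracketed kinematic factor |dx/dθ| = 0.012199 m.
ω = v/|dx/dθ| = 3.36/0.012199 = 275.43 rad/s.

275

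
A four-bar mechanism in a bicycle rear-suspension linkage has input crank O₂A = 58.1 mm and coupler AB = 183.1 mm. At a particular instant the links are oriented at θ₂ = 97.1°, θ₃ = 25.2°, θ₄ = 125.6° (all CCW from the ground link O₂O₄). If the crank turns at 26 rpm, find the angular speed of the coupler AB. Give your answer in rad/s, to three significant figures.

ω₂ = 2.723 rad/s (from 26 rpm).
Differentiating the loop-closure r₂e^{iθ₂}+r₃e^{iθ₃}=r₁+r₄e^{iθ₄} gives r₂ω₂e^{iθ₂}+r₃ω₃e^{iθ₃}=r₄ω₄e^{iθ₄}.
Eliminating the other unknown: ω₃ = r₂ω₂ sin(θ₄−θ₂) / [r₃ sin(θ₃−θ₄)].
Numerator sine = +0.47716; denominator sine = -0.98357.
Result = 0.0581·2.723·(+0.47716) / (0.1831·(-0.98357)) = -0.41913 rad/s; magnitude 0.41913 rad/s.

0.419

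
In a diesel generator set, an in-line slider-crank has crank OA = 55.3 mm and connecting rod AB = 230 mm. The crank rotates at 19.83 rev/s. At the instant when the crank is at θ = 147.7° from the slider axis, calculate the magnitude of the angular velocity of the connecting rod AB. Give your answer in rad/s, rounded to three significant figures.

25.5

ω = 124.6 rad/s (converted from 19.83 rev/s).
The rod makes angle φ with the slider axis where L sinφ = r sinθ; differentiating, L cosφ·φ̇ = r ω cosθ.
L cosφ = √(L² − r² sin²θ) = 0.22809 m.
|ω_rod| = r ω |cosθ| / √(L² − r² sin²θ) = 0.0553·124.6·0.84526/0.22809 = 25.533 rad/s.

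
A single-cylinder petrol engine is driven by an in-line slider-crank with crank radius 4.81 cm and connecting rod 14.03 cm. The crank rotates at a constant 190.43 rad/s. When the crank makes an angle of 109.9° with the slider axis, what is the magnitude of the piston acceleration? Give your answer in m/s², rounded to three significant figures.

ω = 190.4 rad/s
x(θ) = r cosθ + √(L² − r² sin²θ); with ω constant, a = ω²·d²x/dθ².
d²x/dθ² = −r cosθ − r²(cos2θ)/√u − r⁴ sin²2θ/(4u^{3/2}),  u = L² − r² sin²θ = 0.0176385 m².
Substituting r = 0.0481 m, L = 0.1403 m, θ = 109.9°: d²x/dθ² = +0.029522 m.
a = ω²·d²x/dθ² = (190.4)²·(+0.029522) = +1070.6 m/s²;  |a| = 1070.6 m/s².

1070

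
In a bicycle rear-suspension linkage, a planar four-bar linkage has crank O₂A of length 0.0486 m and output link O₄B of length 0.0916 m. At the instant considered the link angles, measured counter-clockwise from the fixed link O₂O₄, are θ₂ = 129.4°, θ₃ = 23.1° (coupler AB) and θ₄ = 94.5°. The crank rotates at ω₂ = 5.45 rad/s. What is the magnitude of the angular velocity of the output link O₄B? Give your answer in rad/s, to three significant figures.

2.93

ω₂ = 5.45 rad/s
Differentiating the loop-closure r₂e^{iθ₂}+r₃e^{iθ₃}=r₁+r₄e^{iθ₄} gives r₂ω₂e^{iθ₂}+r₃ω₃e^{iθ₃}=r₄ω₄e^{iθ₄}.
Eliminating the other unknown: ω₄ = r₂ω₂ sin(θ₂−θ₃) / [r₄ sin(θ₄−θ₃)].
Numerator sine = +0.95981; denominator sine = +0.94777.
Result = 0.0486·5.45·(+0.95981) / (0.0916·(+0.94777)) = +2.9283 rad/s; magnitude 2.9283 rad/s.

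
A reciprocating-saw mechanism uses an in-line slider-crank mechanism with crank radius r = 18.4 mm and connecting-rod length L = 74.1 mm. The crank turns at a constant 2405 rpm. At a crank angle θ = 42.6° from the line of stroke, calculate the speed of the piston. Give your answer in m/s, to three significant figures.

ω = 2π·2405/60 = 251.9 rad/s
For an in-line slider-crank, x = r cosθ + √(L² − r² sin²θ), so v = −rω sinθ·[1 + r cosθ/√(L² − r² sin²θ)].
With r = 0.0184 m, L = 0.0741 m, θ = 42.6°: √(L² − r² sin²θ) = 0.073046 m.
v = −0.0184·251.9·0.67688·[1 + 0.0184·0.73610/0.073046] = -3.7183 m/s.
|v| = 3.7183 m/s.

3.72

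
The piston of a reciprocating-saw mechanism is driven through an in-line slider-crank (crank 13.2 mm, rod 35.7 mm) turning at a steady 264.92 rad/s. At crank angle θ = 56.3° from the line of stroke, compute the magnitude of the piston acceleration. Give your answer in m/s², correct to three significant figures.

387

ω = 264.9 rad/s
x(θ) = r cosθ + √(L² − r² sin²θ); with ω constant, a = ω²·d²x/dθ².
d²x/dθ² = −r cosθ − r²(cos2θ)/√u − r⁴ sin²2θ/(4u^{3/2}),  u = L² − r² sin²θ = 0.00115389 m².
Substituting r = 0.0132 m, L = 0.0357 m, θ = 56.3°: d²x/dθ² = -0.0055178 m.
a = ω²·d²x/dθ² = (264.9)²·(-0.0055178) = -387.25 m/s²;  |a| = 387.25 m/s².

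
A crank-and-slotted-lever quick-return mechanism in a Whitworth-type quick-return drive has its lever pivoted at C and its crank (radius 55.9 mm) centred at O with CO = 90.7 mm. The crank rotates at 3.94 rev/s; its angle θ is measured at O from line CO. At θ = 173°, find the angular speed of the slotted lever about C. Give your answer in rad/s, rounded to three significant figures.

36.7

ω = 24.76 rad/s (from 3.94 rev/s).
Crank pin A relative to C: A = (d + r cosθ, r sinθ); lever angle φ = atan2(r sinθ, d + r cosθ).
Differentiating tanφ: φ̇ = rω(d cosθ + r)/(d² + r² + 2dr cosθ).
d² + r² + 2dr cosθ = |CA|² = 0.00128662 m²;  d cosθ + r = -0.034124 m.
|ω_lever| = |0.0559·24.76·-0.034124| / 0.00128662 = 36.702 rad/s.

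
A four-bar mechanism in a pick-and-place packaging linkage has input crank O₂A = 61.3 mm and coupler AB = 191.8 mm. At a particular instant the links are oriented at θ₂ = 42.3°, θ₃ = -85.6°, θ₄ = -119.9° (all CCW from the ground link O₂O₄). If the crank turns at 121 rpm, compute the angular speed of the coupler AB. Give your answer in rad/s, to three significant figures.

ω₂ = 12.67 rad/s (from 121 rpm).
Differentiating the loop-closure r₂e^{iθ₂}+r₃e^{iθ₃}=r₁+r₄e^{iθ₄} gives r₂ω₂e^{iθ₂}+r₃ω₃e^{iθ₃}=r₄ω₄e^{iθ₄}.
Eliminating the other unknown: ω₃ = r₂ω₂ sin(θ₄−θ₂) / [r₃ sin(θ₃−θ₄)].
Numerator sine = -0.30570; denominator sine = +0.56353.
Result = 0.0613·12.67·(-0.30570) / (0.1918·(+0.56353)) = -2.1969 rad/s; magnitude 2.1969 rad/s.

2.20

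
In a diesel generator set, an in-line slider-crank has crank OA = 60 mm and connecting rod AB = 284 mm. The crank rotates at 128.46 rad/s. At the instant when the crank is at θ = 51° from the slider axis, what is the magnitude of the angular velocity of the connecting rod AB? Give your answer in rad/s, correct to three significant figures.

17.3

ω = 128.5 rad/s
The rod makes angle φ with the slider axis where L sinφ = r sinθ; differentiating, L cosφ·φ̇ = r ω cosθ.
L cosφ = √(L² − r² sin²θ) = 0.28015 m.
|ω_rod| = r ω |cosθ| / √(L² − r² sin²θ) = 0.06·128.5·0.62932/0.28015 = 17.314 rad/s.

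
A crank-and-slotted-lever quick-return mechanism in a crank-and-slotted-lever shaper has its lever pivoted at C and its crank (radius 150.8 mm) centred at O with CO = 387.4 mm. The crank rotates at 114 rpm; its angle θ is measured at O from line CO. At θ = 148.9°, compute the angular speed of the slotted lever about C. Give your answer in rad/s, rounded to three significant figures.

ω = 11.94 rad/s (from 114 rpm).
Crank pin A relative to C: A = (d + r cosθ, r sinθ); lever angle φ = atan2(r sinθ, d + r cosθ).
Differentiating tanφ: φ̇ = rω(d cosθ + r)/(d² + r² + 2dr cosθ).
d² + r² + 2dr cosθ = |CA|² = 0.0727733 m²;  d cosθ + r = -0.18092 m.
|ω_lever| = |0.1508·11.94·-0.18092| / 0.0727733 = 4.4755 rad/s.

4.48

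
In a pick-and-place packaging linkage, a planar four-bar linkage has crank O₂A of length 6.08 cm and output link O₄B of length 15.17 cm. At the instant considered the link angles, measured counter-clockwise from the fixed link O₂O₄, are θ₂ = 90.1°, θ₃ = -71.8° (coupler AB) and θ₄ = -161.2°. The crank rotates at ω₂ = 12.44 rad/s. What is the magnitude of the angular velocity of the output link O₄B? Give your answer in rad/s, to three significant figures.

ω₂ = 12.44 rad/s
Differentiating the loop-closure r₂e^{iθ₂}+r₃e^{iθ₃}=r₁+r₄e^{iθ₄} gives r₂ω₂e^{iθ₂}+r₃ω₃e^{iθ₃}=r₄ω₄e^{iθ₄}.
Eliminating the other unknown: ω₄ = r₂ω₂ sin(θ₂−θ₃) / [r₄ sin(θ₄−θ₃)].
Numerator sine = +0.31068; denominator sine = -0.99995.
Result = 0.0608·12.44·(+0.31068) / (0.1517·(-0.99995)) = -1.5491 rad/s; magnitude 1.5491 rad/s.

1.55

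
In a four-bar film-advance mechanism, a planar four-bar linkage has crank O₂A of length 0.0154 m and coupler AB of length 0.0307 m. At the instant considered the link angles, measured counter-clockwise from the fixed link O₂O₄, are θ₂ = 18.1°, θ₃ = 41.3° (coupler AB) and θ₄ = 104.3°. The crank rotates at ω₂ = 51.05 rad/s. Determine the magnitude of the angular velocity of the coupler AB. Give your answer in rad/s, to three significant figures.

28.7

ω₂ = 51.05 rad/s
Differentiating the loop-closure r₂e^{iθ₂}+r₃e^{iθ₃}=r₁+r₄e^{iθ₄} gives r₂ω₂e^{iθ₂}+r₃ω₃e^{iθ₃}=r₄ω₄e^{iθ₄}.
Eliminating the other unknown: ω₃ = r₂ω₂ sin(θ₄−θ₂) / [r₃ sin(θ₃−θ₄)].
Numerator sine = +0.99780; denominator sine = -0.89101.
Result = 0.0154·51.05·(+0.99780) / (0.0307·(-0.89101)) = -28.678 rad/s; magnitude 28.678 rad/s.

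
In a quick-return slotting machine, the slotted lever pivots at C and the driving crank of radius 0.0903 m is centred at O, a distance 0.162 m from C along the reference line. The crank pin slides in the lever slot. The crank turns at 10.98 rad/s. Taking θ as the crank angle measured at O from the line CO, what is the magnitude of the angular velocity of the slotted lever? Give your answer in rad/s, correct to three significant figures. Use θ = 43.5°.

ω = 10.98 rad/s
Crank pin A relative to C: A = (d + r cosθ, r sinθ); lever angle φ = atan2(r sinθ, d + r cosθ).
Differentiating tanφ: φ̇ = rω(d cosθ + r)/(d² + r² + 2dr cosθ).
d² + r² + 2dr cosθ = |CA|² = 0.0556205 m²;  d cosθ + r = +0.20781 m.
|ω_lever| = |0.0903·10.98·+0.20781| / 0.0556205 = 3.7044 rad/s.

3.70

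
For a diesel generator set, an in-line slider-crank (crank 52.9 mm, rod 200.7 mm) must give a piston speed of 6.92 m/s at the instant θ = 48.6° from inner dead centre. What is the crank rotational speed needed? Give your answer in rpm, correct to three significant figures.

For an in-line slider-crank, |v_piston| = rω|sinθ|·[1 + r cosθ/√(L² − r² sin²θ)].
With r = 0.0529 m, L = 0.2007 m, θ = 48.6°: the bracketed kinematic factor |dx/dθ| = 0.046737 m.
ω = v/|dx/dθ| = 6.92/0.046737 = 148.06 rad/s.
N = 60ω/(2π) = 1413.9 rpm.

1410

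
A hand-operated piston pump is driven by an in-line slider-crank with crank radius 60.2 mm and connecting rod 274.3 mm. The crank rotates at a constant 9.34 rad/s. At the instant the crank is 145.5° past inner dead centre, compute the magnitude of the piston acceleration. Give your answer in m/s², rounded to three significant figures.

3.90

ω = 9.34 rad/s
x(θ) = r cosθ + √(L² − r² sin²θ); with ω constant, a = ω²·d²x/dθ².
d²x/dθ² = −r cosθ − r²(cos2θ)/√u − r⁴ sin²2θ/(4u^{3/2}),  u = L² − r² sin²θ = 0.0740778 m².
Substituting r = 0.0602 m, L = 0.2743 m, θ = 145.5°: d²x/dθ² = +0.044699 m.
a = ω²·d²x/dθ² = (9.34)²·(+0.044699) = +3.8993 m/s²;  |a| = 3.8993 m/s².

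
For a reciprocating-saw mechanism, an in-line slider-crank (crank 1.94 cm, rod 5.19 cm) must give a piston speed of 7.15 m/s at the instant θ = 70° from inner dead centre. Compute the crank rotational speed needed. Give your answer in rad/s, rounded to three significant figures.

345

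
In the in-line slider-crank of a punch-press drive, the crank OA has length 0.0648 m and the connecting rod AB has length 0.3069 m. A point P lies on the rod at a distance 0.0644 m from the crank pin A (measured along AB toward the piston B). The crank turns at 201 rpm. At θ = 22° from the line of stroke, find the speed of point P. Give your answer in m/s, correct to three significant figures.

1.13

ω = 21.05 rad/s.  Crank-pin speed |V_A| = rω = 1.364 m/s, perpendicular to OA.
Rod angle: sinφ = −(r/L) sinθ ⇒ φ = -4.537°; ω_rod = −rω cosθ/√(L²−r²sin²θ) = -4.1336 rad/s.
V_P = V_A + ω_rod × AP, with AP = 0.0644 m along the rod.
Components: V_Px = −rω sinθ − a·ω_rod·sinφ = -0.532 m/s;  V_Py = rω cosθ + a·ω_rod·cosφ = +0.99926 m/s.
|V_P| = √(V_Px² + V_Py²) = 1.1321 m/s.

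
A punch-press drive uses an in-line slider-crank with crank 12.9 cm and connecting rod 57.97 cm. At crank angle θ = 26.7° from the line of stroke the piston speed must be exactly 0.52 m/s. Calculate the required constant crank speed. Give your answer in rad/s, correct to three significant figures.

7.48

For an in-line slider-crank, |v_piston| = rω|sinθ|·[1 + r cosθ/√(L² − r² sin²θ)].
With r = 0.129 m, L = 0.5797 m, θ = 26.7°: the bracketed kinematic factor |dx/dθ| = 0.069543 m.
ω = v/|dx/dθ| = 0.52/0.069543 = 7.4774 rad/s.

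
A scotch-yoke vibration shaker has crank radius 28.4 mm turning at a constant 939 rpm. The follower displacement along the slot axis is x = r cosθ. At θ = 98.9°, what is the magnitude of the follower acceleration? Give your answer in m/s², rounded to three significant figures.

42.5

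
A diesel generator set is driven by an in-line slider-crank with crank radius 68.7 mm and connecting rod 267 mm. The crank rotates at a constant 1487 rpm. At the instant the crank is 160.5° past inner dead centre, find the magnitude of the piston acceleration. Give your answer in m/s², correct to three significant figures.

1230

ω = 2π·1487/60 = 155.7 rad/s
x(θ) = r cosθ + √(L² − r² sin²θ); with ω constant, a = ω²·d²x/dθ².
d²x/dθ² = −r cosθ − r²(cos2θ)/√u − r⁴ sin²2θ/(4u^{3/2}),  u = L² − r² sin²θ = 0.0707631 m².
Substituting r = 0.0687 m, L = 0.267 m, θ = 160.5°: d²x/dθ² = +0.050854 m.
a = ω²·d²x/dθ² = (155.7)²·(+0.050854) = +1233.1 m/s²;  |a| = 1233.1 m/s².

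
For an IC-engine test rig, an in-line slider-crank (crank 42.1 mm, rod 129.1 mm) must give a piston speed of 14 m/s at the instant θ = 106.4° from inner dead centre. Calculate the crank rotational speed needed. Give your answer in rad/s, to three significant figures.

384

For an in-line slider-crank, |v_piston| = rω|sinθ|·[1 + r cosθ/√(L² − r² sin²θ)].
With r = 0.0421 m, L = 0.1291 m, θ = 106.4°: the bracketed kinematic factor |dx/dθ| = 0.036472 m.
ω = v/|dx/dθ| = 14/0.036472 = 383.86 rad/s.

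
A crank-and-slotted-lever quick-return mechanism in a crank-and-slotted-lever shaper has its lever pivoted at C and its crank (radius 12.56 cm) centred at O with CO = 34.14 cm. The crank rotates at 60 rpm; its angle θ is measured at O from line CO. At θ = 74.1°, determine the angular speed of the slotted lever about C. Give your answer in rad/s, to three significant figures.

1.11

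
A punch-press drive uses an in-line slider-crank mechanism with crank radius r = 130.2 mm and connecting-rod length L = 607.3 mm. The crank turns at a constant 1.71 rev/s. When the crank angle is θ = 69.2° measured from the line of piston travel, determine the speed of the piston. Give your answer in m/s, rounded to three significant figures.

1.41

ω = 2π·1.71 = 10.74 rad/s
For an in-line slider-crank, x = r cosθ + √(L² − r² sin²θ), so v = −rω sinθ·[1 + r cosθ/√(L² − r² sin²θ)].
With r = 0.1302 m, L = 0.6073 m, θ = 69.2°: √(L² − r² sin²θ) = 0.59498 m.
v = −0.1302·10.74·0.93483·[1 + 0.1302·0.35511/0.59498] = -1.4094 m/s.
|v| = 1.4094 m/s.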